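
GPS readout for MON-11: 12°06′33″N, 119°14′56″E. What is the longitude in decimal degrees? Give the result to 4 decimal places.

119.2489°E

119° + 14′/60 + 56″/3600 = 119 + 0.23333 + 0.01556 = 119.2489°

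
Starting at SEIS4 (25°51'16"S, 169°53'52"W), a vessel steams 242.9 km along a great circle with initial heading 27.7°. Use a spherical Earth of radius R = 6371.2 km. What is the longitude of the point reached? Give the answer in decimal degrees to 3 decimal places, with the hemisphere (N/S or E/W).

168.787°W

SEIS4: φ = -25.85444°, λ = -169.89778°
δ = d/R = 242.9/6371.2 = 0.038125 rad
φ₂ = arcsin(sin φ₁ cos δ + cos φ₁ sin δ cos θ)
   = arcsin(-0.43609·0.99927 + 0.89990·0.03812·0.88539) = -23.91621°
λ₂ = λ₁ + atan2(sin θ sin δ cos φ₁, cos δ − sin φ₁ sin φ₂) = -168.78721°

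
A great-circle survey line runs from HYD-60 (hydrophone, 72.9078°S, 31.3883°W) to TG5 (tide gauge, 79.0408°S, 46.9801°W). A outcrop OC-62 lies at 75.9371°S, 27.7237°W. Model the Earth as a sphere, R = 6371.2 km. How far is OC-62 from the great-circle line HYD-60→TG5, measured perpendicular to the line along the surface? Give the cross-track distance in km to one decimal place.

δ₁₃ = central angle HYD-60→OC-62 = 0.055566 rad  (haversine)
θ₁₃ = bearing HYD-60→OC-62 = 163.761°,  θ₁₂ = bearing HYD-60→TG5 = 204.233°
dₓₜ = R·arcsin(sin δ₁₃ · sin(θ₁₃ − θ₁₂)) = 6371.2·arcsin(0.05554·sin(-40.472°)) = -229.718 km
|dₓₜ| = 229.718 km

229.7 km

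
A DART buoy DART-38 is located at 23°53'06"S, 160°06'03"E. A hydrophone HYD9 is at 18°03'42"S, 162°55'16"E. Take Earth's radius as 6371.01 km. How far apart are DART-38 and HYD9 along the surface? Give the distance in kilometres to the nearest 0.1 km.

DART-38: φ = -23.88500°, λ = +160.10083°
HYD9: φ = -18.06167°, λ = +162.92111°
Δφ = 5.8233°,  Δλ = 2.8203°
a = sin²(Δφ/2) + cos φ₁ cos φ₂ sin²(Δλ/2) = 0.003107
c = 2·arcsin(√a) = 0.111534 rad = 6.3904°
d = R·c = 6371.01 × 0.111534 = 710.6 km

710.6 km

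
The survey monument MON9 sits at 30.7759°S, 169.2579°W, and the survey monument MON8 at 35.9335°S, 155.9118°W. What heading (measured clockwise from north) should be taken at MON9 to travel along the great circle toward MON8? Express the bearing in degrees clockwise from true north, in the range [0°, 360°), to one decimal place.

118.4°

Δλ = 13.3461°
y = sin Δλ · cos φ₂ = 0.186905
x = cos φ₁ sin φ₂ − sin φ₁ cos φ₂ cos Δλ = -0.101085
θ = atan2(y, x) = 118.4060° → 118.4060° (mod 360°)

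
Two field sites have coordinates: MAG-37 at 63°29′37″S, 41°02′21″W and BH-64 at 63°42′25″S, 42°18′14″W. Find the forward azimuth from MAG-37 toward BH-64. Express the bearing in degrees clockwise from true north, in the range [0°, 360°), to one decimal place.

248.7°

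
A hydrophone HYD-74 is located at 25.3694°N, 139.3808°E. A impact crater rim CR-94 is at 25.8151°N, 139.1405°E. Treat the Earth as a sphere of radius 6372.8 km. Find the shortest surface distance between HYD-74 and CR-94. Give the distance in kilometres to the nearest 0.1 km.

55.1 km

Δφ = 0.4457°,  Δλ = -0.2403°
a = sin²(Δφ/2) + cos φ₁ cos φ₂ sin²(Δλ/2) = 0.000019
c = 2·arcsin(√a) = 0.008650 rad = 0.4956°
d = R·c = 6372.8 × 0.008650 = 55.1 km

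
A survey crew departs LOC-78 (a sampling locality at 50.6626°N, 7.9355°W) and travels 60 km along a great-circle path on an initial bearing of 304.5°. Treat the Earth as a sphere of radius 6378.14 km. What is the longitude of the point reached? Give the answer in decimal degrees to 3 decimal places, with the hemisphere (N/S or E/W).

8.641°W

δ = d/R = 60/6378.14 = 0.009407 rad
φ₂ = arcsin(sin φ₁ cos δ + cos φ₁ sin δ cos θ)
   = arcsin(0.77343·0.99996 + 0.63389·0.00941·0.56641) = 50.96577°
λ₂ = λ₁ + atan2(sin θ sin δ cos φ₁, cos δ − sin φ₁ sin φ₂) = -8.64082°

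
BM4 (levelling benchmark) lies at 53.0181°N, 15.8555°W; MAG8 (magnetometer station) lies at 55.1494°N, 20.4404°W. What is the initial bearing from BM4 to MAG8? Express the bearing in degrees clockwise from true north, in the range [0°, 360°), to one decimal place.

310.2°

Δλ = -4.5849°
y = sin Δλ · cos φ₂ = -0.045679
x = cos φ₁ sin φ₂ − sin φ₁ cos φ₂ cos Δλ = 0.038650
θ = atan2(y, x) = -49.7642° → 310.2358° (mod 360°)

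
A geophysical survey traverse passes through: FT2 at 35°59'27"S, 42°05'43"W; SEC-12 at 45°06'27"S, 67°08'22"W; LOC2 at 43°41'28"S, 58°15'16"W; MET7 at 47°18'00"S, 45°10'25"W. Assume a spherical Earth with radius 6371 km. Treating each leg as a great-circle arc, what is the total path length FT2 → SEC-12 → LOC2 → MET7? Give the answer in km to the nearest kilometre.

FT2: φ = -35.99083°, λ = -42.09528°
SEC-12: φ = -45.10750°, λ = -67.13944°
LOC2: φ = -43.69111°, λ = -58.25444°
MET7: φ = -47.30000°, λ = -45.17361°
FT2→SEC-12: c = 0.366246 rad, d = 2333.35 km
SEC-12→LOC2: c = 0.113457 rad, d = 722.83 km
LOC2→MET7: c = 0.171716 rad, d = 1094.00 km
Total = 2333.35 + 722.83 + 1094.00 = 4150.19 km

4150 km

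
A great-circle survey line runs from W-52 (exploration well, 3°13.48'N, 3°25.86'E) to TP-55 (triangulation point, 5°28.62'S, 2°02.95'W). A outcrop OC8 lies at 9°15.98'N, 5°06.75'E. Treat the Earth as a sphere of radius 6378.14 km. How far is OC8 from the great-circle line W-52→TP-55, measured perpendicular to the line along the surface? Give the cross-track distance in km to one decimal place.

201.4 km

W-52: φ = +3.22467°, λ = +3.43100°
TP-55: φ = -5.47700°, λ = -2.04917°
OC8: φ = +9.26633°, λ = +5.11250°
δ₁₃ = central angle W-52→OC8 = 0.109404 rad  (haversine)
θ₁₃ = bearing W-52→OC8 = 15.381°,  θ₁₂ = bearing W-52→TP-55 = 212.188°
dₓₜ = R·arcsin(sin δ₁₃ · sin(θ₁₃ − θ₁₂)) = 6378.14·arcsin(0.10919·sin(-196.806°)) = 201.391 km
|dₓₜ| = 201.391 km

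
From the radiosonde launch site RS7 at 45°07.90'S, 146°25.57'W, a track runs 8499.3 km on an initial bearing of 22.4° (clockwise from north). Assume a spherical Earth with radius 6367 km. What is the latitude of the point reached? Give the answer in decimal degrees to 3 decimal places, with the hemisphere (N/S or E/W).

RS7: φ = -45.13167°, λ = -146.42617°
δ = d/R = 8499.3/6367 = 1.334899 rad
φ₂ = arcsin(sin φ₁ cos δ + cos φ₁ sin δ cos θ)
   = arcsin(-0.70873·0.23372 + 0.70548·0.97230·0.92455) = 27.93978°
λ₂ = λ₁ + atan2(sin θ sin δ cos φ₁, cos δ − sin φ₁ sin φ₂) = -121.62934°

27.940°N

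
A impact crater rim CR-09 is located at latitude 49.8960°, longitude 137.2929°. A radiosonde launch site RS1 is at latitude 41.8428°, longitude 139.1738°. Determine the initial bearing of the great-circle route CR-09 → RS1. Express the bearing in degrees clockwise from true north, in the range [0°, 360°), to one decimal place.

170.1°

Δλ = 1.8809°
y = sin Δλ · cos φ₂ = 0.024452
x = cos φ₁ sin φ₂ − sin φ₁ cos φ₂ cos Δλ = -0.139786
θ = atan2(y, x) = 170.0780° → 170.0780° (mod 360°)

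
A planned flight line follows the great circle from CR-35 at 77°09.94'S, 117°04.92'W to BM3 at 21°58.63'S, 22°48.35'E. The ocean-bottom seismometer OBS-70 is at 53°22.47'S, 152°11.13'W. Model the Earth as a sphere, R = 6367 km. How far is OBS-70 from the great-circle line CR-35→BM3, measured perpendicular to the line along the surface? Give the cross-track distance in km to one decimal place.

CR-35: φ = -77.16567°, λ = -117.08200°
BM3: φ = -21.97717°, λ = +22.80583°
OBS-70: φ = -53.37450°, λ = -152.18550°
δ₁₃ = central angle CR-35→OBS-70 = 0.471433 rad  (haversine)
θ₁₃ = bearing CR-35→OBS-70 = 310.941°,  θ₁₂ = bearing CR-35→BM3 = 142.357°
dₓₜ = R·arcsin(sin δ₁₃ · sin(θ₁₃ − θ₁₂)) = 6367·arcsin(0.45416·sin(168.584°)) = 573.113 km
|dₓₜ| = 573.113 km

573.1 km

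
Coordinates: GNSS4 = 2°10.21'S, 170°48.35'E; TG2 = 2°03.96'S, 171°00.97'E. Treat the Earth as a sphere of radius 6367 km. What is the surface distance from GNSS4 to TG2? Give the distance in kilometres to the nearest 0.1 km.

GNSS4: φ = -2.17017°, λ = +170.80583°
TG2: φ = -2.06600°, λ = +171.01617°
Δφ = 0.1042°,  Δλ = 0.2103°
a = sin²(Δφ/2) + cos φ₁ cos φ₂ sin²(Δλ/2) = 0.000004
c = 2·arcsin(√a) = 0.004094 rad = 0.2346°
d = R·c = 6367 × 0.004094 = 26.1 km

26.1 km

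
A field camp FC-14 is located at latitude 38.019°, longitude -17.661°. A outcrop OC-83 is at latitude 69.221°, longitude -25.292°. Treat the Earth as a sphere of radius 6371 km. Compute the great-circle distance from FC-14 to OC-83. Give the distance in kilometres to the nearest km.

Δφ = 31.2020°,  Δλ = -7.6310°
a = sin²(Δφ/2) + cos φ₁ cos φ₂ sin²(Δλ/2) = 0.073564
c = 2·arcsin(√a) = 0.549337 rad = 31.4747°
d = R·c = 6371 × 0.549337 = 3499.8 km

3500 km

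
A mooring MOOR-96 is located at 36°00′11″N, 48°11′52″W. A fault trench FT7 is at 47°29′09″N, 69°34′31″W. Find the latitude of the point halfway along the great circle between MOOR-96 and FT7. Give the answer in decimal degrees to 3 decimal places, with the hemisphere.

MOOR-96: φ = +36.00306°, λ = -48.19778°
FT7: φ = +47.48583°, λ = -69.57528°
Bx = cos φ₂ cos Δλ = 0.629279,  By = cos φ₂ sin Δλ = -0.246327
φₘ = atan2(sin φ₁ + sin φ₂, √((cos φ₁ + Bx)² + By²)) = 42.23902°
λₘ = λ₁ + atan2(By, cos φ₁ + Bx) = -57.91634°

42.239°N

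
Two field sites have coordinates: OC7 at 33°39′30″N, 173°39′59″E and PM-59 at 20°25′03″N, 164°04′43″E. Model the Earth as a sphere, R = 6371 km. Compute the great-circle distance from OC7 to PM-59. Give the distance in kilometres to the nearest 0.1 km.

1749.8 km

OC7: φ = +33.65833°, λ = +173.66639°
PM-59: φ = +20.41750°, λ = +164.07861°
Δφ = -13.2408°,  Δλ = -9.5878°
a = sin²(Δφ/2) + cos φ₁ cos φ₂ sin²(Δλ/2) = 0.018740
c = 2·arcsin(√a) = 0.274652 rad = 15.7364°
d = R·c = 6371 × 0.274652 = 1749.8 km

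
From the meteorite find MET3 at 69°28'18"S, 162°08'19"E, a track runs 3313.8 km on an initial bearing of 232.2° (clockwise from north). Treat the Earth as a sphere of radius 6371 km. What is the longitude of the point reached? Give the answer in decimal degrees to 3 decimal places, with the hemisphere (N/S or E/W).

74.912°E

MET3: φ = -69.47167°, λ = +162.13861°
δ = d/R = 3313.8/6371 = 0.520138 rad
φ₂ = arcsin(sin φ₁ cos δ + cos φ₁ sin δ cos θ)
   = arcsin(-0.93650·0.86775 + 0.35067·0.49700·-0.61291) = -66.84826°
λ₂ = λ₁ + atan2(sin θ sin δ cos φ₁, cos δ − sin φ₁ sin φ₂) = 74.91191°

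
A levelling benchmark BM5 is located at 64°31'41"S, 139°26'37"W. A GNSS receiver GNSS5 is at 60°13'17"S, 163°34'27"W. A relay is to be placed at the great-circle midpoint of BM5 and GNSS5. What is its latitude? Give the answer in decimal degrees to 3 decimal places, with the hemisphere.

62.894°S

BM5: φ = -64.52806°, λ = -139.44361°
GNSS5: φ = -60.22139°, λ = -163.57417°
Bx = cos φ₂ cos Δλ = 0.453251,  By = cos φ₂ sin Δλ = -0.203039
φₘ = atan2(sin φ₁ + sin φ₂, √((cos φ₁ + Bx)² + By²)) = -62.89442°
λₘ = λ₁ + atan2(By, cos φ₁ + Bx) = -152.38870°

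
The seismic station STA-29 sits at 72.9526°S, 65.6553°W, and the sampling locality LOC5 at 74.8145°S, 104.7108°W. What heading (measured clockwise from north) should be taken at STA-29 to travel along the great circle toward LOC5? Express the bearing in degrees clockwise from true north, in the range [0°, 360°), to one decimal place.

Δλ = -39.0555°
y = sin Δλ · cos φ₂ = -0.165044
x = cos φ₁ sin φ₂ − sin φ₁ cos φ₂ cos Δλ = -0.088454
θ = atan2(y, x) = -118.1886° → 241.8114° (mod 360°)

241.8°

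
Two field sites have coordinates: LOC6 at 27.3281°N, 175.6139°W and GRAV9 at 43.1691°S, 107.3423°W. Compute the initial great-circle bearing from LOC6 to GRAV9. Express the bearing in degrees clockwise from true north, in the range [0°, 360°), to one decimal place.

Δλ = 68.2716°
y = sin Δλ · cos φ₂ = 0.677518
x = cos φ₁ sin φ₂ − sin φ₁ cos φ₂ cos Δλ = -0.731753
θ = atan2(y, x) = 137.2039° → 137.2039° (mod 360°)

137.2°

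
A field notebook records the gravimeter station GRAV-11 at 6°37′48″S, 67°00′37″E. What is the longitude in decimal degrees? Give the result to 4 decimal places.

67.0103°E

67° + 0′/60 + 37″/3600 = 67 + 0.00000 + 0.01028 = 67.0103°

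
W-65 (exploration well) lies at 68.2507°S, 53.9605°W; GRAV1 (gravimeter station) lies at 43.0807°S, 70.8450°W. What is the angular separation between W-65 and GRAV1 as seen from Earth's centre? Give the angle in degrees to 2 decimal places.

26.70°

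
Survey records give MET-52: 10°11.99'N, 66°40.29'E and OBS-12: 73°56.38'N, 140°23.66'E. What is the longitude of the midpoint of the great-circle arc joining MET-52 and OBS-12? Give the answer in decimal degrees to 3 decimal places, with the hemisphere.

MET-52: φ = +10.19983°, λ = +66.67150°
OBS-12: φ = +73.93967°, λ = +140.39433°
Bx = cos φ₂ cos Δλ = 0.077540,  By = cos φ₂ sin Δλ = 0.265561
φₘ = atan2(sin φ₁ + sin φ₂, √((cos φ₁ + Bx)² + By²)) = 46.11906°
λₘ = λ₁ + atan2(By, cos φ₁ + Bx) = 80.71416°

80.714°E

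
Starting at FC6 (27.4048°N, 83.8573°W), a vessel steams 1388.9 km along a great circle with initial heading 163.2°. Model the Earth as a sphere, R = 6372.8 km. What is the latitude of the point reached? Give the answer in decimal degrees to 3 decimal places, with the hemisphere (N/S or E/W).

δ = d/R = 1388.9/6372.8 = 0.217942 rad
φ₂ = arcsin(sin φ₁ cos δ + cos φ₁ sin δ cos θ)
   = arcsin(0.46027·0.97634 + 0.88778·0.21622·-0.95732) = 15.40399°
λ₂ = λ₁ + atan2(sin θ sin δ cos φ₁, cos δ − sin φ₁ sin φ₂) = -80.14059°

15.404°N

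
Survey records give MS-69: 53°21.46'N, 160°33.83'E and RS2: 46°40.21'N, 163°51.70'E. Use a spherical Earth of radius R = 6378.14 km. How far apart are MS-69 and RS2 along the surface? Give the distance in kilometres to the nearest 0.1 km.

780.7 km

MS-69: φ = +53.35767°, λ = +160.56383°
RS2: φ = +46.67017°, λ = +163.86167°
Δφ = -6.6875°,  Δλ = 3.2978°
a = sin²(Δφ/2) + cos φ₁ cos φ₂ sin²(Δλ/2) = 0.003741
c = 2·arcsin(√a) = 0.122405 rad = 7.0133°
d = R·c = 6378.14 × 0.122405 = 780.7 km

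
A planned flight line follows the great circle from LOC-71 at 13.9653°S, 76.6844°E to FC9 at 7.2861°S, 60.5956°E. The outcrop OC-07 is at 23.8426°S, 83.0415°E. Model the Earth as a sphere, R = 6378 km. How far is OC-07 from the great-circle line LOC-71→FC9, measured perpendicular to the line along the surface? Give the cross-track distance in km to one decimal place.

δ₁₃ = central angle LOC-71→OC-07 = 0.201740 rad  (haversine)
θ₁₃ = bearing LOC-71→OC-07 = 149.640°,  θ₁₂ = bearing LOC-71→FC9 = 291.256°
dₓₜ = R·arcsin(sin δ₁₃ · sin(θ₁₃ − θ₁₂)) = 6378·arcsin(0.20037·sin(-141.617°)) = -795.591 km
|dₓₜ| = 795.591 km

795.6 km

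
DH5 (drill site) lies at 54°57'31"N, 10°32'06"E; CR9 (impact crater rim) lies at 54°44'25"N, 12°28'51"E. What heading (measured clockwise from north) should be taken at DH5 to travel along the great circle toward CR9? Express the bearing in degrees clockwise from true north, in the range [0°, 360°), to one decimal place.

100.2°

DH5: φ = +54.95861°, λ = +10.53500°
CR9: φ = +54.74028°, λ = +12.48083°
Δλ = 1.9458°
y = sin Δλ · cos φ₂ = 0.019601
x = cos φ₁ sin φ₂ − sin φ₁ cos φ₂ cos Δλ = -0.003538
θ = atan2(y, x) = 100.2318° → 100.2318° (mod 360°)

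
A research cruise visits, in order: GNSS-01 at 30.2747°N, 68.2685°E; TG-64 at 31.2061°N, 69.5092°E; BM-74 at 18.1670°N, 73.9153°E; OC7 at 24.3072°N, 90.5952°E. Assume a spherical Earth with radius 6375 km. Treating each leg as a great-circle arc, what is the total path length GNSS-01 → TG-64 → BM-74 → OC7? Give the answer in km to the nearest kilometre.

3533 km

GNSS-01→TG-64: c = 0.024711 rad, d = 157.53 km
TG-64→BM-74: c = 0.237987 rad, d = 1517.17 km
BM-74→OC7: c = 0.291451 rad, d = 1858.00 km
Total = 157.53 + 1517.17 + 1858.00 = 3532.70 km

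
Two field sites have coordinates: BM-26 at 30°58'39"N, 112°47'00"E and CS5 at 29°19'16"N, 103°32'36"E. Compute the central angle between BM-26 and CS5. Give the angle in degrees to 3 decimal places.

8.157°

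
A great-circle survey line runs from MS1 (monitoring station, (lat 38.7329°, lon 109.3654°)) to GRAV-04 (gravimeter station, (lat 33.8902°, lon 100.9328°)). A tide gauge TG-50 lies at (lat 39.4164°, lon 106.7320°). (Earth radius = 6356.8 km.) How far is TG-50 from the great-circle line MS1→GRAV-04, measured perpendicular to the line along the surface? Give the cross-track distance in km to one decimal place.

189.0 km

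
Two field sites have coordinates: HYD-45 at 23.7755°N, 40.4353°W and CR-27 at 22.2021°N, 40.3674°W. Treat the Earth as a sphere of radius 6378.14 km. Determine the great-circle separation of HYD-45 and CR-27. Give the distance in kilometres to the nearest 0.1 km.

175.3 km

Δφ = -1.5734°,  Δλ = 0.0679°
a = sin²(Δφ/2) + cos φ₁ cos φ₂ sin²(Δλ/2) = 0.000189
c = 2·arcsin(√a) = 0.027483 rad = 1.5746°
d = R·c = 6378.14 × 0.027483 = 175.3 km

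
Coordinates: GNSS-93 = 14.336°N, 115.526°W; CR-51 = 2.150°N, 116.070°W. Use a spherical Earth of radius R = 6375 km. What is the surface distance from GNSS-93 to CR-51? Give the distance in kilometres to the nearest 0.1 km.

1357.2 km

Δφ = -12.1860°,  Δλ = -0.5440°
a = sin²(Δφ/2) + cos φ₁ cos φ₂ sin²(Δλ/2) = 0.011288
c = 2·arcsin(√a) = 0.212892 rad = 12.1978°
d = R·c = 6375 × 0.212892 = 1357.2 km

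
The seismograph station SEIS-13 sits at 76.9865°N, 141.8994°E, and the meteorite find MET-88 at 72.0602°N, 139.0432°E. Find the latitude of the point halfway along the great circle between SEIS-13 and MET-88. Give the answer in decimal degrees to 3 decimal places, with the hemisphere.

Bx = cos φ₂ cos Δλ = 0.307635,  By = cos φ₂ sin Δλ = -0.015348
φₘ = atan2(sin φ₁ + sin φ₂, √((cos φ₁ + Bx)² + By²)) = 74.52782°
λₘ = λ₁ + atan2(By, cos φ₁ + Bx) = 140.24939°

74.528°N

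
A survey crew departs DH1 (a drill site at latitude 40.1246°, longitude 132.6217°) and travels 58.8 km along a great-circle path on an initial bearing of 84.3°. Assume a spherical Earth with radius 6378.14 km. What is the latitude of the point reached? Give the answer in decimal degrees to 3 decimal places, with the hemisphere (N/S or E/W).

40.175°N

δ = d/R = 58.8/6378.14 = 0.009219 rad
φ₂ = arcsin(sin φ₁ cos δ + cos φ₁ sin δ cos θ)
   = arcsin(0.64445·0.99996 + 0.76464·0.00922·0.09932) = 40.17503°
λ₂ = λ₁ + atan2(sin θ sin δ cos φ₁, cos δ − sin φ₁ sin φ₂) = 133.30959°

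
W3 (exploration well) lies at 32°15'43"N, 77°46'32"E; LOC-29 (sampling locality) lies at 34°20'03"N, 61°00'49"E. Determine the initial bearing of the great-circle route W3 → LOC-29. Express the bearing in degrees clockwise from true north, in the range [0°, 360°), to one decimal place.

283.0°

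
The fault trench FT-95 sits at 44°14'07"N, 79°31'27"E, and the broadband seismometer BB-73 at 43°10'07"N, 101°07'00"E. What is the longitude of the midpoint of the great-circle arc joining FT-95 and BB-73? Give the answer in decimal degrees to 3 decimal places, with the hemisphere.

90.418°E

FT-95: φ = +44.23528°, λ = +79.52417°
BB-73: φ = +43.16861°, λ = +101.11667°
Bx = cos φ₂ cos Δλ = 0.678162,  By = cos φ₂ sin Δλ = 0.268400
φₘ = atan2(sin φ₁ + sin φ₂, √((cos φ₁ + Bx)² + By²)) = 44.21318°
λₘ = λ₁ + atan2(By, cos φ₁ + Bx) = 90.41762°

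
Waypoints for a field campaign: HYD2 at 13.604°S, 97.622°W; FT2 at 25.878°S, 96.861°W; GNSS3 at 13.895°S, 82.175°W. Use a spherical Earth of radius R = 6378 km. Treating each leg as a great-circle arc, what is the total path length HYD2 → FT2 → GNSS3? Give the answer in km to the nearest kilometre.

HYD2→FT2: c = 0.214584 rad, d = 1368.62 km
FT2→GNSS3: c = 0.318599 rad, d = 2032.03 km
Total = 1368.62 + 2032.03 = 3400.64 km

3401 km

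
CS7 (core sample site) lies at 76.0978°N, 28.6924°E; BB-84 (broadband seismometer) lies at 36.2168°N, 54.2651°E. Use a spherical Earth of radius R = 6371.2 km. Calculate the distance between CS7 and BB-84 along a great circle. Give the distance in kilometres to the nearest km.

4620 km

Δφ = -39.8810°,  Δλ = 25.5727°
a = sin²(Δφ/2) + cos φ₁ cos φ₂ sin²(Δλ/2) = 0.125806
c = 2·arcsin(√a) = 0.725167 rad = 41.5490°
d = R·c = 6371.2 × 0.725167 = 4620.2 km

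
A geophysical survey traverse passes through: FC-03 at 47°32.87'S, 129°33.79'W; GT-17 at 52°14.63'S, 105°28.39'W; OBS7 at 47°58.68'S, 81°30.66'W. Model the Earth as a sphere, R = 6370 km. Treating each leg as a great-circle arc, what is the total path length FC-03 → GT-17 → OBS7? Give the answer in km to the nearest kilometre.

3557 km

FC-03: φ = -47.54783°, λ = -129.56317°
GT-17: φ = -52.24383°, λ = -105.47317°
OBS7: φ = -47.97800°, λ = -81.51100°
FC-03→GT-17: c = 0.281471 rad, d = 1792.97 km
GT-17→OBS7: c = 0.276916 rad, d = 1763.95 km
Total = 1792.97 + 1763.95 = 3556.92 km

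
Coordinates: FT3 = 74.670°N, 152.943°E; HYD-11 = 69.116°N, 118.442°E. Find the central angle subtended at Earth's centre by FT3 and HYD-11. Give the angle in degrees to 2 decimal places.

Δφ = -5.5540°,  Δλ = -34.5010°
a = sin²(Δφ/2) + cos φ₁ cos φ₂ sin²(Δλ/2) = 0.010635
c = 2·arcsin(√a) = 0.206623 rad = 11.8386°

11.84°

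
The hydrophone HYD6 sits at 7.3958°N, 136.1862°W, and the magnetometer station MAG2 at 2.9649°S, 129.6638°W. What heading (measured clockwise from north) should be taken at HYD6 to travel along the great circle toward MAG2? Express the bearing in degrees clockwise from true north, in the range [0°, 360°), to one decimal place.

147.6°

Δλ = 6.5224°
y = sin Δλ · cos φ₂ = 0.113440
x = cos φ₁ sin φ₂ − sin φ₁ cos φ₂ cos Δλ = -0.179012
θ = atan2(y, x) = 147.6377° → 147.6377° (mod 360°)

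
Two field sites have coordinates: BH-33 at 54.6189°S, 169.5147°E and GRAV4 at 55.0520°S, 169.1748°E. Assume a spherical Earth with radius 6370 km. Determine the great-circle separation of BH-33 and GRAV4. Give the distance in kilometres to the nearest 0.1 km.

52.8 km

Δφ = -0.4331°,  Δλ = -0.3399°
a = sin²(Δφ/2) + cos φ₁ cos φ₂ sin²(Δλ/2) = 0.000017
c = 2·arcsin(√a) = 0.008295 rad = 0.4753°
d = R·c = 6370 × 0.008295 = 52.8 km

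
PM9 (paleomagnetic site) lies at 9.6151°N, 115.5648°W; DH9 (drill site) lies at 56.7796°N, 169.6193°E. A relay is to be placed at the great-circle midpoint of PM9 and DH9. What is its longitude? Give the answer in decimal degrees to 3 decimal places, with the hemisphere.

Bx = cos φ₂ cos Δλ = 0.143497,  By = cos φ₂ sin Δλ = -0.528735
φₘ = atan2(sin φ₁ + sin φ₂, √((cos φ₁ + Bx)² + By²)) = 38.82560°
λₘ = λ₁ + atan2(By, cos φ₁ + Bx) = -140.65076°

140.651°W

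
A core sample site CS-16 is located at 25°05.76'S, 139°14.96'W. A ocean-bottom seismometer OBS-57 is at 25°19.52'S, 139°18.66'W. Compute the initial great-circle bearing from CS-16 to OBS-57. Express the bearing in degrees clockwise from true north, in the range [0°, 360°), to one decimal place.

CS-16: φ = -25.09600°, λ = -139.24933°
OBS-57: φ = -25.32533°, λ = -139.31100°
Δλ = -0.0617°
y = sin Δλ · cos φ₂ = -0.000973
x = cos φ₁ sin φ₂ − sin φ₁ cos φ₂ cos Δλ = -0.004003
θ = atan2(y, x) = -166.3397° → 193.6603° (mod 360°)

193.7°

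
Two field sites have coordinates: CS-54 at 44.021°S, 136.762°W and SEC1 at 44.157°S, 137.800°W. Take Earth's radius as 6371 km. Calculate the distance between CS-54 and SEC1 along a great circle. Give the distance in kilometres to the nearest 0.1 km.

Δφ = -0.1360°,  Δλ = -1.0380°
a = sin²(Δφ/2) + cos φ₁ cos φ₂ sin²(Δλ/2) = 0.000044
c = 2·arcsin(√a) = 0.013227 rad = 0.7579°
d = R·c = 6371 × 0.013227 = 84.3 km

84.3 km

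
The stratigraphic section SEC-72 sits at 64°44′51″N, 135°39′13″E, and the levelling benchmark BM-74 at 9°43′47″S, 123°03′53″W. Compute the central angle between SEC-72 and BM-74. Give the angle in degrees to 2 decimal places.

103.60°

SEC-72: φ = +64.74750°, λ = +135.65361°
BM-74: φ = -9.72972°, λ = -123.06472°
Δφ = -74.4772°,  Δλ = 101.2817°
a = sin²(Δφ/2) + cos φ₁ cos φ₂ sin²(Δλ/2) = 0.617554
c = 2·arcsin(√a) = 1.808126 rad = 103.5980°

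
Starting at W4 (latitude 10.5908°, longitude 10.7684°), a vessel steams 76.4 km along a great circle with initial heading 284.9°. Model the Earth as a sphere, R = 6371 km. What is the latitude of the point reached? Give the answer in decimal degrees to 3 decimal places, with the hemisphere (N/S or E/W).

10.767°N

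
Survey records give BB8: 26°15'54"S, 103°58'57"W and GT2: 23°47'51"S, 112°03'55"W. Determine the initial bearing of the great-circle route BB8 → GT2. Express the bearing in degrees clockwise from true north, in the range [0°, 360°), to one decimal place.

BB8: φ = -26.26500°, λ = -103.98250°
GT2: φ = -23.79750°, λ = -112.06528°
Δλ = -8.0828°
y = sin Δλ · cos φ₂ = -0.128649
x = cos φ₁ sin φ₂ − sin φ₁ cos φ₂ cos Δλ = 0.039030
θ = atan2(y, x) = -73.1229° → 286.8771° (mod 360°)

286.9°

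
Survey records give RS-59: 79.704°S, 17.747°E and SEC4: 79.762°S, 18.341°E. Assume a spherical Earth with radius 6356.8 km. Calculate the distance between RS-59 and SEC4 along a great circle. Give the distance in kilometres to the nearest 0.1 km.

Δφ = -0.0580°,  Δλ = 0.5940°
a = sin²(Δφ/2) + cos φ₁ cos φ₂ sin²(Δλ/2) = 0.000001
c = 2·arcsin(√a) = 0.002107 rad = 0.1207°
d = R·c = 6356.8 × 0.002107 = 13.4 km

13.4 km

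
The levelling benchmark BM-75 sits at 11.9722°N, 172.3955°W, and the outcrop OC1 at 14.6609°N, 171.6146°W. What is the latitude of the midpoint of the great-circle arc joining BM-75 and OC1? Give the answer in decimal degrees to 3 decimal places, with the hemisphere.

13.317°N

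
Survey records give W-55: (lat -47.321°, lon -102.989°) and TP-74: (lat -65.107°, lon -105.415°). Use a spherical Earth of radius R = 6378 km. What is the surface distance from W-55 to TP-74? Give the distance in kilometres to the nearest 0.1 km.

Δφ = -17.7860°,  Δλ = -2.4260°
a = sin²(Δφ/2) + cos φ₁ cos φ₂ sin²(Δλ/2) = 0.024026
c = 2·arcsin(√a) = 0.311260 rad = 17.8339°
d = R·c = 6378 × 0.311260 = 1985.2 km

1985.2 km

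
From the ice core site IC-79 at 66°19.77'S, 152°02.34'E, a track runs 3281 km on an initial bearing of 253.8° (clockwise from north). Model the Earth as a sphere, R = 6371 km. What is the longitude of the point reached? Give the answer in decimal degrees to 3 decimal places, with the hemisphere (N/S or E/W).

IC-79: φ = -66.32950°, λ = +152.03900°
δ = d/R = 3281/6371 = 0.514990 rad
φ₂ = arcsin(sin φ₁ cos δ + cos φ₁ sin δ cos θ)
   = arcsin(-0.91587·0.87030 + 0.40148·0.49253·-0.27899) = -58.45681°
λ₂ = λ₁ + atan2(sin θ sin δ cos φ₁, cos δ − sin φ₁ sin φ₂) = 87.33724°

87.337°E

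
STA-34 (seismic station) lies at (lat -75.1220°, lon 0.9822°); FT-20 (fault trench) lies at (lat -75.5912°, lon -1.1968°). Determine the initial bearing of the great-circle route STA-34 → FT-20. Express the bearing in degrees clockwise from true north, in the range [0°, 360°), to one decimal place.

228.5°

Δλ = -2.1790°
y = sin Δλ · cos φ₂ = -0.009461
x = cos φ₁ sin φ₂ − sin φ₁ cos φ₂ cos Δλ = -0.008363
θ = atan2(y, x) = -131.4738° → 228.5262° (mod 360°)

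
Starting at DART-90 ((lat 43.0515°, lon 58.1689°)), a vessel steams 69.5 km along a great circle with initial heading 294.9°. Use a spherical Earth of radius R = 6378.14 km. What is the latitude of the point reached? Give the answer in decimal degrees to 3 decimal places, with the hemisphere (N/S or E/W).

43.312°N

δ = d/R = 69.5/6378.14 = 0.010897 rad
φ₂ = arcsin(sin φ₁ cos δ + cos φ₁ sin δ cos θ)
   = arcsin(0.68266·0.99994 + 0.73074·0.01090·0.42104) = 43.31173°
λ₂ = λ₁ + atan2(sin θ sin δ cos φ₁, cos δ − sin φ₁ sin φ₂) = 57.39062°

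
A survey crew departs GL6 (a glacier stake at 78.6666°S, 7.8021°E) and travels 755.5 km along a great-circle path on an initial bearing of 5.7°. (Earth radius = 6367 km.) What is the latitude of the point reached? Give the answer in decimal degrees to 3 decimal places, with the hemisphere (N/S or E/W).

δ = d/R = 755.5/6367 = 0.118659 rad
φ₂ = arcsin(sin φ₁ cos δ + cos φ₁ sin δ cos θ)
   = arcsin(-0.98050·0.99297 + 0.19652·0.11838·0.99506) = -71.88915°
λ₂ = λ₁ + atan2(sin θ sin δ cos φ₁, cos δ − sin φ₁ sin φ₂) = 9.96971°

71.889°S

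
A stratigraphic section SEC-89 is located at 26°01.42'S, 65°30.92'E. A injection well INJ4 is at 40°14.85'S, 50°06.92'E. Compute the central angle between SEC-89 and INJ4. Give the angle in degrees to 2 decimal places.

19.14°

SEC-89: φ = -26.02367°, λ = +65.51533°
INJ4: φ = -40.24750°, λ = +50.11533°
Δφ = -14.2238°,  Δλ = -15.4000°
a = sin²(Δφ/2) + cos φ₁ cos φ₂ sin²(Δλ/2) = 0.027641
c = 2·arcsin(√a) = 0.334066 rad = 19.1405°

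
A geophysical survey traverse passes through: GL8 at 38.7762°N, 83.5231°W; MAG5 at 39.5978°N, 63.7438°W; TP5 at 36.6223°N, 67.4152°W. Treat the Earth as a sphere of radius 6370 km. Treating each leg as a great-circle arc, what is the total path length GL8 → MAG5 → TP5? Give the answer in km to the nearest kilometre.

2164 km

GL8→MAG5: c = 0.267415 rad, d = 1703.43 km
MAG5→TP5: c = 0.072367 rad, d = 460.98 km
Total = 1703.43 + 460.98 = 2164.41 km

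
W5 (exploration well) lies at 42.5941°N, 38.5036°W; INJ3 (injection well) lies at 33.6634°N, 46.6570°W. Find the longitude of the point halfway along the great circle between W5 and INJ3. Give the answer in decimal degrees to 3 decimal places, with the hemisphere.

Bx = cos φ₂ cos Δλ = 0.823895,  By = cos φ₂ sin Δλ = -0.118041
φₘ = atan2(sin φ₁ + sin φ₂, √((cos φ₁ + Bx)² + By²)) = 38.19901°
λₘ = λ₁ + atan2(By, cos φ₁ + Bx) = -42.83061°

42.831°W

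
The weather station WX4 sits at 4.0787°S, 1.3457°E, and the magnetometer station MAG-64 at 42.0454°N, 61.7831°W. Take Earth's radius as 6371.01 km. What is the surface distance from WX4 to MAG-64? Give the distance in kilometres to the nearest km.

Δφ = 46.1241°,  Δλ = -63.1288°
a = sin²(Δφ/2) + cos φ₁ cos φ₂ sin²(Δλ/2) = 0.356417
c = 2·arcsin(√a) = 1.279529 rad = 73.3116°
d = R·c = 6371.01 × 1.279529 = 8151.9 km

8152 km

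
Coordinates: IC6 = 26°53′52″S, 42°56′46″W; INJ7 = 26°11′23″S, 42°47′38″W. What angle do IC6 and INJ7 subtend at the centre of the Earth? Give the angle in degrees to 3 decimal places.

IC6: φ = -26.89778°, λ = -42.94611°
INJ7: φ = -26.18972°, λ = -42.79389°
Δφ = 0.7081°,  Δλ = 0.1522°
a = sin²(Δφ/2) + cos φ₁ cos φ₂ sin²(Δλ/2) = 0.000040
c = 2·arcsin(√a) = 0.012584 rad = 0.7210°

0.721°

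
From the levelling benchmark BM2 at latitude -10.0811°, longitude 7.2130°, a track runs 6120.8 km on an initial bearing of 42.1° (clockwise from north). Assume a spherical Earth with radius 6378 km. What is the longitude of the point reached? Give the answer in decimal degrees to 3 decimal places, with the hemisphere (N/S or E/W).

δ = d/R = 6120.8/6378 = 0.959674 rad
φ₂ = arcsin(sin φ₁ cos δ + cos φ₁ sin δ cos θ)
   = arcsin(-0.17504·0.57379 + 0.98456·0.81900·0.74198) = 29.85870°
λ₂ = λ₁ + atan2(sin θ sin δ cos φ₁, cos δ − sin φ₁ sin φ₂) = 46.49415°

46.494°E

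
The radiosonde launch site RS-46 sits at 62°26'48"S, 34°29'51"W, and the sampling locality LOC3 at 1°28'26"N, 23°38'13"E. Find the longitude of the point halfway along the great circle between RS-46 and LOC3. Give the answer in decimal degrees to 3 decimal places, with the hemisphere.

RS-46: φ = -62.44667°, λ = -34.49750°
LOC3: φ = +1.47389°, λ = +23.63694°
Bx = cos φ₂ cos Δλ = 0.527753,  By = cos φ₂ sin Δλ = 0.849008
φₘ = atan2(sin φ₁ + sin φ₂, √((cos φ₁ + Bx)² + By²)) = -33.42264°
λₘ = λ₁ + atan2(By, cos φ₁ + Bx) = 6.10901°

6.109°E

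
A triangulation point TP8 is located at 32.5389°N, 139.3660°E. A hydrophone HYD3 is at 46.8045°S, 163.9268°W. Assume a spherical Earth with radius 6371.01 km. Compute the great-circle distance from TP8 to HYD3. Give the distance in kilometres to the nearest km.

Δφ = -79.3434°,  Δλ = 56.7072°
a = sin²(Δφ/2) + cos φ₁ cos φ₂ sin²(Δλ/2) = 0.537686
c = 2·arcsin(√a) = 1.646239 rad = 94.3226°
d = R·c = 6371.01 × 1.646239 = 10488.2 km

10488 km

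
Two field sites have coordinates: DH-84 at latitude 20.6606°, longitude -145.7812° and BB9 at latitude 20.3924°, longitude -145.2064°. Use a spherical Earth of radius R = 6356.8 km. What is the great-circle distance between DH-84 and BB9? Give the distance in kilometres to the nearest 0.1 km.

66.7 km

Δφ = -0.2682°,  Δλ = 0.5748°
a = sin²(Δφ/2) + cos φ₁ cos φ₂ sin²(Δλ/2) = 0.000028
c = 2·arcsin(√a) = 0.010497 rad = 0.6014°
d = R·c = 6356.8 × 0.010497 = 66.7 km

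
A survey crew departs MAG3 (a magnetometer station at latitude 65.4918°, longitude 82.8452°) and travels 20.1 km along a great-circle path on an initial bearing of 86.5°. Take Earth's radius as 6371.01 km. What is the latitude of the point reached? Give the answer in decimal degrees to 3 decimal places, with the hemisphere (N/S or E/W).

65.502°N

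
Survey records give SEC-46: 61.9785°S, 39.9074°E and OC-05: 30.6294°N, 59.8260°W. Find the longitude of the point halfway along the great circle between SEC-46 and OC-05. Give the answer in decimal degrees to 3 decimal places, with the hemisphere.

Bx = cos φ₂ cos Δλ = -0.145476,  By = cos φ₂ sin Δλ = -0.848094
φₘ = atan2(sin φ₁ + sin φ₂, √((cos φ₁ + Bx)² + By²)) = -22.34823°
λₘ = λ₁ + atan2(By, cos φ₁ + Bx) = -29.16484°

29.165°W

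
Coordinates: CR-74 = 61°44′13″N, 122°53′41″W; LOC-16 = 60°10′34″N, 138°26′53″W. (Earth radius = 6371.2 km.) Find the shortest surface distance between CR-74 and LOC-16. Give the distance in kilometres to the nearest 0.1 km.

CR-74: φ = +61.73694°, λ = -122.89472°
LOC-16: φ = +60.17611°, λ = -138.44806°
Δφ = -1.5608°,  Δλ = -15.5533°
a = sin²(Δφ/2) + cos φ₁ cos φ₂ sin²(Δλ/2) = 0.004497
c = 2·arcsin(√a) = 0.134225 rad = 7.6905°
d = R·c = 6371.2 × 0.134225 = 855.2 km

855.2 km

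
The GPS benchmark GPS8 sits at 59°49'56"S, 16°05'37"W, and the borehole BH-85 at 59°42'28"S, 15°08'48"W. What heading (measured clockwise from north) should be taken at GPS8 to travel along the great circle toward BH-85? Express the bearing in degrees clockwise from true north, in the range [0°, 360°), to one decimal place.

GPS8: φ = -59.83222°, λ = -16.09361°
BH-85: φ = -59.70778°, λ = -15.14667°
Δλ = 0.9469°
y = sin Δλ · cos φ₂ = 0.008336
x = cos φ₁ sin φ₂ − sin φ₁ cos φ₂ cos Δλ = 0.002112
θ = atan2(y, x) = 75.7804° → 75.7804° (mod 360°)

75.8°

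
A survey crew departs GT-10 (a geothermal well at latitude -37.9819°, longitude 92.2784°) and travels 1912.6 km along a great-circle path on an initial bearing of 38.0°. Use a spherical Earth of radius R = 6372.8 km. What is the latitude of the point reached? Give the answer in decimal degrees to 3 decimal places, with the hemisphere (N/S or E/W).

δ = d/R = 1912.6/6372.8 = 0.300119 rad
φ₂ = arcsin(sin φ₁ cos δ + cos φ₁ sin δ cos θ)
   = arcsin(-0.61541·0.95530 + 0.78821·0.29563·0.78801) = -23.84613°
λ₂ = λ₁ + atan2(sin θ sin δ cos φ₁, cos δ − sin φ₁ sin φ₂) = 103.75678°

23.846°S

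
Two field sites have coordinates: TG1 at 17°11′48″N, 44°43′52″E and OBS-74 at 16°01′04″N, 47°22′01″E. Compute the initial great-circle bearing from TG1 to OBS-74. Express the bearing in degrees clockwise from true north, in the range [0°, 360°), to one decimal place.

TG1: φ = +17.19667°, λ = +44.73111°
OBS-74: φ = +16.01778°, λ = +47.36694°
Δλ = 2.6358°
y = sin Δλ · cos φ₂ = 0.044202
x = cos φ₁ sin φ₂ − sin φ₁ cos φ₂ cos Δλ = -0.020273
θ = atan2(y, x) = 114.6385° → 114.6385° (mod 360°)

114.6°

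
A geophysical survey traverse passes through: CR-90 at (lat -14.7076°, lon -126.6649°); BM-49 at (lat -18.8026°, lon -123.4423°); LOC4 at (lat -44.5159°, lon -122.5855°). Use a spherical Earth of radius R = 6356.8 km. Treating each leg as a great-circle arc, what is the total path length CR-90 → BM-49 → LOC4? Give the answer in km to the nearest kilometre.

CR-90→BM-49: c = 0.089482 rad, d = 568.82 km
BM-49→LOC4: c = 0.448956 rad, d = 2853.92 km
Total = 568.82 + 2853.92 = 3422.74 km

3423 km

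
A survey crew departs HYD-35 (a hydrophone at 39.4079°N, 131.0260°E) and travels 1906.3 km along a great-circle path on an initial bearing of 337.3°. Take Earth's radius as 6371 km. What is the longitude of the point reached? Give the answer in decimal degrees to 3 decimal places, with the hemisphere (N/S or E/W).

119.656°E

δ = d/R = 1906.3/6371 = 0.299215 rad
φ₂ = arcsin(sin φ₁ cos δ + cos φ₁ sin δ cos θ)
   = arcsin(0.63484·0.95557 + 0.77265·0.29477·0.92254) = 54.75987°
λ₂ = λ₁ + atan2(sin θ sin δ cos φ₁, cos δ − sin φ₁ sin φ₂) = 119.65593°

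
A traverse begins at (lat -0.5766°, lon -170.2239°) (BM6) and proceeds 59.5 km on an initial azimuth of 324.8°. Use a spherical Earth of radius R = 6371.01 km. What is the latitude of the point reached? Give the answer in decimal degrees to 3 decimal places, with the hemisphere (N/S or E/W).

δ = d/R = 59.5/6371.01 = 0.009339 rad
φ₂ = arcsin(sin φ₁ cos δ + cos φ₁ sin δ cos θ)
   = arcsin(-0.01006·0.99996 + 0.99995·0.00934·0.81714) = -0.13934°
λ₂ = λ₁ + atan2(sin θ sin δ cos φ₁, cos δ − sin φ₁ sin φ₂) = -170.53234°

0.139°S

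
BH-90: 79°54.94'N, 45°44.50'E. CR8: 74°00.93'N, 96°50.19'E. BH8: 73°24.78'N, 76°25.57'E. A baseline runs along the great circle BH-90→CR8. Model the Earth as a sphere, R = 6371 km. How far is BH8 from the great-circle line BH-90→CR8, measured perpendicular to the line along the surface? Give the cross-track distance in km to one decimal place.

462.8 km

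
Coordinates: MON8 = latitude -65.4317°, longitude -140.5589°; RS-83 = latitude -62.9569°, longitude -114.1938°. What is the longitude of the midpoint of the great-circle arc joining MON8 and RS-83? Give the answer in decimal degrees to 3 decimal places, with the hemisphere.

126.777°W

Bx = cos φ₂ cos Δλ = 0.407368,  By = cos φ₂ sin Δλ = 0.201910
φₘ = atan2(sin φ₁ + sin φ₂, √((cos φ₁ + Bx)² + By²)) = -64.78776°
λₘ = λ₁ + atan2(By, cos φ₁ + Bx) = -126.77688°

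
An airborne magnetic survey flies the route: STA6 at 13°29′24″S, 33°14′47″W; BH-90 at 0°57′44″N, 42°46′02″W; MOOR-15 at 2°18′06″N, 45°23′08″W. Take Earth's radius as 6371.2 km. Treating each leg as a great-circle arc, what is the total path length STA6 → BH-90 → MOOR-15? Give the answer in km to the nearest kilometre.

STA6: φ = -13.49000°, λ = -33.24639°
BH-90: φ = +0.96222°, λ = -42.76722°
MOOR-15: φ = +2.30167°, λ = -45.38556°
STA6→BH-90: c = 0.301259 rad, d = 1919.38 km
BH-90→MOOR-15: c = 0.051314 rad, d = 326.93 km
Total = 1919.38 + 326.93 = 2246.31 km

2246 km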